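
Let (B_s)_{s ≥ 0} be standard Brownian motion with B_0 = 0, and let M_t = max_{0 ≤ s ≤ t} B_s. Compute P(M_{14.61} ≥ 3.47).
P(M_{14.61} ≥ 3.47) = 2·P(B_{14.61} ≥ 3.47) = 2(1 − Φ(3.47/√14.61)) ≈ 0.3640

By the reflection principle for Brownian motion, P(M_t ≥ a) = 2 · P(B_t ≥ a) for a ≥ 0. Since B_t ~ N(0, t), P(B_t ≥ 3.47) = 1 − Φ(3.47/√t) = 1 − Φ(3.47/√14.61) = 1 − Φ(0.9078). So
  P(M_{14.61} ≥ 3.47) = 2(1 − Φ(0.9078)) ≈ 0.3640.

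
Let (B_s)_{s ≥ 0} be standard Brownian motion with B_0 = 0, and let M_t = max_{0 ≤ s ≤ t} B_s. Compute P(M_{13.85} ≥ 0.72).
P(M_{13.85} ≥ 0.72) = 2·P(B_{13.85} ≥ 0.72) = 2(1 − Φ(0.72/√13.85)) ≈ 0.8466

By the reflection principle for Brownian motion, P(M_t ≥ a) = 2 · P(B_t ≥ a) for a ≥ 0. Since B_t ~ N(0, t), P(B_t ≥ 0.72) = 1 − Φ(0.72/√t) = 1 − Φ(0.72/√13.85) = 1 − Φ(0.1935). So
  P(M_{13.85} ≥ 0.72) = 2(1 − Φ(0.1935)) ≈ 0.8466.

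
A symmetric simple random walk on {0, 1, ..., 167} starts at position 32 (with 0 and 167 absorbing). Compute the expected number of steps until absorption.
E[τ | X_0 = 32] = 4320

Let v_k = E[τ | X_0 = k]. Boundary: v_0 = v_167 = 0. Recurrence: v_k = 1 + (v_{k-1} + v_{k+1})/2 for 1 ≤ k ≤ 166. The particular solution to v_k − (v_{k-1} + v_{k+1})/2 = 1 is v_k = −k^2. Adding homogeneous solution A + B k and matching boundaries gives v_k = k (167 − k). Substituting k = 32: v_32 = 32 · 135 = 4320.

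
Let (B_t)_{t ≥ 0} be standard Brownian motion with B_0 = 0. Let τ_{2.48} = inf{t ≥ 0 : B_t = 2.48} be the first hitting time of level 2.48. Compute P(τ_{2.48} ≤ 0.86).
P(τ_{2.48} ≤ 0.86) = 2(1 − Φ(2.48/√0.86)) = 2(1 − Φ(2.6743)) ≈ 0.0075

By the reflection principle for standard BM, P(τ_b ≤ t) = 2 · P(B_t ≥ b). Since B_t ~ N(0, t), P(B_t ≥ 2.48) = 1 − Φ(2.48/√t) = 1 − Φ(2.48/√0.86) = 1 − Φ(2.6743) ≈ 0.00374. Doubling: P(τ_{2.48} ≤ 0.86) ≈ 2 · 0.00374 = 0.00748 ≈ 0.0075.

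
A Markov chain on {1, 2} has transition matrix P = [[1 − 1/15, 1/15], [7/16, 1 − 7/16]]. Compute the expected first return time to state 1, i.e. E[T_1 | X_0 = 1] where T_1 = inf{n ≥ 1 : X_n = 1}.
E[T_1 | X_0 = 1] = 1/π_1 = 121/105

For an irreducible recurrent Markov chain with stationary distribution π, E[T_i | X_0 = i] = 1/π_i (Kac's formula). Here π_1 = (7/16)/(1/15 + 7/16) = (7/16)/(121/240) = 105/121, so E[T_1 | X_0 = 1] = 1/π_1 = (1/15 + 7/16)/(7/16) = (121/240)/(7/16) = 121/105.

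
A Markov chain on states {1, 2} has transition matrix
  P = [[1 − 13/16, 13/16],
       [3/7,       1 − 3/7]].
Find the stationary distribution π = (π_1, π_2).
π_1 = 48/139, π_2 = 91/139

Solve πP = π with π_1 + π_2 = 1. From πP = π: π_1 · (1 − 13/16) + π_2 · 3/7 = π_1 ⇒ π_2 · 3/7 = π_1 · 13/16 ⇒ π_2/π_1 = (13/16)/(3/7) = 91/48. Together with π_1 + π_2 = 1:
  π_1 = (3/7)/(13/16 + 3/7) = (3/7)/(139/112) = 48/139,
  π_2 = (13/16)/(13/16 + 3/7) = (13/16)/(139/112) = 91/139.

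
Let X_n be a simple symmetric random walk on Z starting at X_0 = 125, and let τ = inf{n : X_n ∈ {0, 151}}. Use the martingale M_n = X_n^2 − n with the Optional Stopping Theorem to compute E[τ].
E[τ] = 3250

M_n = X_n^2 − n is a martingale (since E[X_{n+1}^2 | F_n] = X_n^2 + 1). By OST (τ has finite mean in a bounded region), E[M_τ] = E[M_0] = X_0^2 − 0 = 125^2 = 15625. Also E[M_τ] = E[X_τ^2] − E[τ]. The walk exits at 0 or 151, with P(hit 151 first) = 125/151, so E[X_τ^2] = 151^2 · 125/151 + 0 = 18875. Thus E[τ] = E[X_τ^2] − E[M_τ] = 18875 − 15625 = 3250 = 125(151 − 125) = 3250.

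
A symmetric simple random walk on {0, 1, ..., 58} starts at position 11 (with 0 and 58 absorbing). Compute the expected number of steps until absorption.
E[τ | X_0 = 11] = 517

Let v_k = E[τ | X_0 = k]. Boundary: v_0 = v_58 = 0. Recurrence: v_k = 1 + (v_{k-1} + v_{k+1})/2 for 1 ≤ k ≤ 57. The particular solution to v_k − (v_{k-1} + v_{k+1})/2 = 1 is v_k = −k^2. Adding homogeneous solution A + B k and matching boundaries gives v_k = k (58 − k). Substituting k = 11: v_11 = 11 · 47 = 517.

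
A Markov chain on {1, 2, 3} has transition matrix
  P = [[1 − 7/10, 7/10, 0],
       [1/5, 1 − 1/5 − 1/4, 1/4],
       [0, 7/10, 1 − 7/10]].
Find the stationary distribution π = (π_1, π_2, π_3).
π = (4/23, 14/23, 5/23)

This is a birth-death chain on three states, which satisfies detailed balance: π_1 · P_{12} = π_2 · P_{21} and π_2 · P_{23} = π_3 · P_{32}.
From π_1 · 7/10 = π_2 · 1/5: π_2/π_1 = (7/10)/(1/5) = 7/2.
From π_2 · 1/4 = π_3 · 7/10: π_3/π_2 = (1/4)/(7/10) = 5/14.
Take π_1 proportional to 1; then unnormalized π = (1, 7/2, 5/4). Normalize by dividing by the sum 23/4:
  π = (4/23, 14/23, 5/23).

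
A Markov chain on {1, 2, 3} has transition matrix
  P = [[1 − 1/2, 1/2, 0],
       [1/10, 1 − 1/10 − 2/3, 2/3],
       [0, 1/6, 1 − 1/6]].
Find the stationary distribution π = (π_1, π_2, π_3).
π = (1/26, 5/26, 10/13)

This is a birth-death chain on three states, which satisfies detailed balance: π_1 · P_{12} = π_2 · P_{21} and π_2 · P_{23} = π_3 · P_{32}.
From π_1 · 1/2 = π_2 · 1/10: π_2/π_1 = (1/2)/(1/10) = 5.
From π_2 · 2/3 = π_3 · 1/6: π_3/π_2 = (2/3)/(1/6) = 4.
Take π_1 proportional to 1; then unnormalized π = (1, 5, 20). Normalize by dividing by the sum 26:
  π = (1/26, 5/26, 10/13).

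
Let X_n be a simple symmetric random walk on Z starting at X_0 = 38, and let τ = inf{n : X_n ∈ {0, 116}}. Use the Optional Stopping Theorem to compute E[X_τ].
E[X_τ] = 38

X_n is a martingale and τ is a bounded-mean stopping time (indeed τ is finite a.s. with bounded expectation since the walk is in a bounded region). By the OST, E[X_τ] = E[X_0] = 38. Equivalently: E[X_τ] = 116 · P(hit 116 first) + 0 · P(hit 0 first) = 116 · (38/116) = 38.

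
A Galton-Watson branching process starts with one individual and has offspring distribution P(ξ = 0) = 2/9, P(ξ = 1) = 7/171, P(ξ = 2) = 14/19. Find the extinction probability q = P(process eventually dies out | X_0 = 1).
q = 19/63

The pgf is f(s) = 2/9 + 7/171·s + 14/19·s². The extinction probability q is the smallest fixed point of f in [0, 1]. Setting s = f(s):
  14/19·s² + (7/171 − 1)·s + 2/9 = 0
  14/19·s² − (2/9 + 14/19)·s + 2/9 = 0
which factors as (s − 1)·(14/19·s − 2/9) = 0, giving roots s = 1 and s = (2/9)/(14/19) = 19/63.
Mean offspring μ = 7/171 + 2·14/19 = 259/171 > 1 (supercritical), so q < 1. The extinction probability is the smaller root: q = (2/9)/(14/19) = 19/63.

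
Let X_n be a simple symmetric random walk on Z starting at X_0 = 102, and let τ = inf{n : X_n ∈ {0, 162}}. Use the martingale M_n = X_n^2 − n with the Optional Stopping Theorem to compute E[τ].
E[τ] = 6120

M_n = X_n^2 − n is a martingale (since E[X_{n+1}^2 | F_n] = X_n^2 + 1). By OST (τ has finite mean in a bounded region), E[M_τ] = E[M_0] = X_0^2 − 0 = 102^2 = 10404. Also E[M_τ] = E[X_τ^2] − E[τ]. The walk exits at 0 or 162, with P(hit 162 first) = 102/162, so E[X_τ^2] = 162^2 · 102/162 + 0 = 16524. Thus E[τ] = E[X_τ^2] − E[M_τ] = 16524 − 10404 = 6120 = 102(162 − 102) = 6120.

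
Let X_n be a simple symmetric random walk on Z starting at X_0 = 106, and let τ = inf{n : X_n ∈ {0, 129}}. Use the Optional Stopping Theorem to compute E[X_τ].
E[X_τ] = 106

X_n is a martingale and τ is a bounded-mean stopping time (indeed τ is finite a.s. with bounded expectation since the walk is in a bounded region). By the OST, E[X_τ] = E[X_0] = 106. Equivalently: E[X_τ] = 129 · P(hit 129 first) + 0 · P(hit 0 first) = 129 · (106/129) = 106.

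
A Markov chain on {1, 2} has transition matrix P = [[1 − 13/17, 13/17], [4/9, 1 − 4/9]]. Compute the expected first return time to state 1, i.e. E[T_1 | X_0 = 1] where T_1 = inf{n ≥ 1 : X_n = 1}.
E[T_1 | X_0 = 1] = 1/π_1 = 185/68

For an irreducible recurrent Markov chain with stationary distribution π, E[T_i | X_0 = i] = 1/π_i (Kac's formula). Here π_1 = (4/9)/(13/17 + 4/9) = (4/9)/(185/153) = 68/185, so E[T_1 | X_0 = 1] = 1/π_1 = (13/17 + 4/9)/(4/9) = (185/153)/(4/9) = 185/68.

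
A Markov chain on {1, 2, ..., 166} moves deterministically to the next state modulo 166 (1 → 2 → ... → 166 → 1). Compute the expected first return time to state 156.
E[T_156 | X_0 = 156] = 166

The chain cycles deterministically, so starting at state 156 it returns in exactly 166 steps. Equivalently, the stationary distribution is uniform π_j = 1/166 for every state j, so by Kac's formula E[T_156] = 1/π_156 = 166.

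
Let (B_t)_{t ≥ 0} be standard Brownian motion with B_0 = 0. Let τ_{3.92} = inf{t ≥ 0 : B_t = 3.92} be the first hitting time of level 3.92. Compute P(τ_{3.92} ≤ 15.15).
P(τ_{3.92} ≤ 15.15) = 2(1 − Φ(3.92/√15.15)) = 2(1 − Φ(1.0071)) ≈ 0.3139

By the reflection principle for standard BM, P(τ_b ≤ t) = 2 · P(B_t ≥ b). Since B_t ~ N(0, t), P(B_t ≥ 3.92) = 1 − Φ(3.92/√t) = 1 − Φ(3.92/√15.15) = 1 − Φ(1.0071) ≈ 0.15694. Doubling: P(τ_{3.92} ≤ 15.15) ≈ 2 · 0.15694 = 0.31388 ≈ 0.3139.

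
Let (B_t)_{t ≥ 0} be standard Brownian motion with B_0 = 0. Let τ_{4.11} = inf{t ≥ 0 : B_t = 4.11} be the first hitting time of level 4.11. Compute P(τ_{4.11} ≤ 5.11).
P(τ_{4.11} ≤ 5.11) = 2(1 − Φ(4.11/√5.11)) = 2(1 − Φ(1.8182)) ≈ 0.0690

By the reflection principle for standard BM, P(τ_b ≤ t) = 2 · P(B_t ≥ b). Since B_t ~ N(0, t), P(B_t ≥ 4.11) = 1 − Φ(4.11/√t) = 1 − Φ(4.11/√5.11) = 1 − Φ(1.8182) ≈ 0.03452. Doubling: P(τ_{4.11} ≤ 5.11) ≈ 2 · 0.03452 = 0.06904 ≈ 0.0690.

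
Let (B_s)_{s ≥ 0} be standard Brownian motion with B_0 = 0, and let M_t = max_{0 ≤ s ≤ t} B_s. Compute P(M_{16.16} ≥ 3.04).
P(M_{16.16} ≥ 3.04) = 2·P(B_{16.16} ≥ 3.04) = 2(1 − Φ(3.04/√16.16)) ≈ 0.4495

By the reflection principle for Brownian motion, P(M_t ≥ a) = 2 · P(B_t ≥ a) for a ≥ 0. Since B_t ~ N(0, t), P(B_t ≥ 3.04) = 1 − Φ(3.04/√t) = 1 − Φ(3.04/√16.16) = 1 − Φ(0.7562). So
  P(M_{16.16} ≥ 3.04) = 2(1 − Φ(0.7562)) ≈ 0.4495.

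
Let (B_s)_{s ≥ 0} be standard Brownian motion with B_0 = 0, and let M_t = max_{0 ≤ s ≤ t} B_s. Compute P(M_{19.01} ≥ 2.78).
P(M_{19.01} ≥ 2.78) = 2·P(B_{19.01} ≥ 2.78) = 2(1 − Φ(2.78/√19.01)) ≈ 0.5237

By the reflection principle for Brownian motion, P(M_t ≥ a) = 2 · P(B_t ≥ a) for a ≥ 0. Since B_t ~ N(0, t), P(B_t ≥ 2.78) = 1 − Φ(2.78/√t) = 1 − Φ(2.78/√19.01) = 1 − Φ(0.6376). So
  P(M_{19.01} ≥ 2.78) = 2(1 − Φ(0.6376)) ≈ 0.5237.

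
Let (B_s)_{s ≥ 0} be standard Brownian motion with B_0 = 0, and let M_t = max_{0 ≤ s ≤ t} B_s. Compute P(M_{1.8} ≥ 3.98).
P(M_{1.8} ≥ 3.98) = 2·P(B_{1.8} ≥ 3.98) = 2(1 − Φ(3.98/√1.8)) ≈ 0.0030

By the reflection principle for Brownian motion, P(M_t ≥ a) = 2 · P(B_t ≥ a) for a ≥ 0. Since B_t ~ N(0, t), P(B_t ≥ 3.98) = 1 − Φ(3.98/√t) = 1 − Φ(3.98/√1.8) = 1 − Φ(2.9665). So
  P(M_{1.8} ≥ 3.98) = 2(1 − Φ(2.9665)) ≈ 0.0030.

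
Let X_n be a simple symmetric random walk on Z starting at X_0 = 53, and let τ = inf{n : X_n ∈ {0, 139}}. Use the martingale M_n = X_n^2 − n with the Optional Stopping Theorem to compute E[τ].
E[τ] = 4558

M_n = X_n^2 − n is a martingale (since E[X_{n+1}^2 | F_n] = X_n^2 + 1). By OST (τ has finite mean in a bounded region), E[M_τ] = E[M_0] = X_0^2 − 0 = 53^2 = 2809. Also E[M_τ] = E[X_τ^2] − E[τ]. The walk exits at 0 or 139, with P(hit 139 first) = 53/139, so E[X_τ^2] = 139^2 · 53/139 + 0 = 7367. Thus E[τ] = E[X_τ^2] − E[M_τ] = 7367 − 2809 = 4558 = 53(139 − 53) = 4558.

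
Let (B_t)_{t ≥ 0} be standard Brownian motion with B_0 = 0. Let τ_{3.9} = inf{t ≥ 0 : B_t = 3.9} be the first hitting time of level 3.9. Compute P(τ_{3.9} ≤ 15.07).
P(τ_{3.9} ≤ 15.07) = 2(1 − Φ(3.9/√15.07)) = 2(1 − Φ(1.0046)) ≈ 0.3151

By the reflection principle for standard BM, P(τ_b ≤ t) = 2 · P(B_t ≥ b). Since B_t ~ N(0, t), P(B_t ≥ 3.9) = 1 − Φ(3.9/√t) = 1 − Φ(3.9/√15.07) = 1 − Φ(1.0046) ≈ 0.15754. Doubling: P(τ_{3.9} ≤ 15.07) ≈ 2 · 0.15754 = 0.31508 ≈ 0.3151.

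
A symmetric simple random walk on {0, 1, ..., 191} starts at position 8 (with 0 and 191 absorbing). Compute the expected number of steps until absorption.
E[τ | X_0 = 8] = 1464

Let v_k = E[τ | X_0 = k]. Boundary: v_0 = v_191 = 0. Recurrence: v_k = 1 + (v_{k-1} + v_{k+1})/2 for 1 ≤ k ≤ 190. The particular solution to v_k − (v_{k-1} + v_{k+1})/2 = 1 is v_k = −k^2. Adding homogeneous solution A + B k and matching boundaries gives v_k = k (191 − k). Substituting k = 8: v_8 = 8 · 183 = 1464.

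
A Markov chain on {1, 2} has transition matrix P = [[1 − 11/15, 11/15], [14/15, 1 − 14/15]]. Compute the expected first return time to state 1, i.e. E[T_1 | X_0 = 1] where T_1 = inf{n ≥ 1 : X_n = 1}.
E[T_1 | X_0 = 1] = 1/π_1 = 25/14

For an irreducible recurrent Markov chain with stationary distribution π, E[T_i | X_0 = i] = 1/π_i (Kac's formula). Here π_1 = (14/15)/(11/15 + 14/15) = (14/15)/(5/3) = 14/25, so E[T_1 | X_0 = 1] = 1/π_1 = (11/15 + 14/15)/(14/15) = (5/3)/(14/15) = 25/14.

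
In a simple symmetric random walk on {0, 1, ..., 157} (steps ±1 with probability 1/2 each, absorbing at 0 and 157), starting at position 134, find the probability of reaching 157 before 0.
P(hit 157 before 0) = 134/157

Let u_k = P(hit 157 before 0 | start at k). Then u_0 = 0, u_157 = 1, and u_k = u_{k-1}/2 + u_{k+1}/2 for 1 ≤ k ≤ 156. This harmonic recurrence is solved by u_k = k/157, giving u_134 = 134/157.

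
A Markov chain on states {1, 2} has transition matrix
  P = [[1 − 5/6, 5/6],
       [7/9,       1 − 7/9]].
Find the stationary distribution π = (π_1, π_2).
π_1 = 14/29, π_2 = 15/29

Solve πP = π with π_1 + π_2 = 1. From πP = π: π_1 · (1 − 5/6) + π_2 · 7/9 = π_1 ⇒ π_2 · 7/9 = π_1 · 5/6 ⇒ π_2/π_1 = (5/6)/(7/9) = 15/14. Together with π_1 + π_2 = 1:
  π_1 = (7/9)/(5/6 + 7/9) = (7/9)/(29/18) = 14/29,
  π_2 = (5/6)/(5/6 + 7/9) = (5/6)/(29/18) = 15/29.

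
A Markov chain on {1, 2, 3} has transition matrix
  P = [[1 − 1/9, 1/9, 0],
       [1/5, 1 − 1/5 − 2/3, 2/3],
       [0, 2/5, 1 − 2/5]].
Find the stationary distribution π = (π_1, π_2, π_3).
π = (27/67, 15/67, 25/67)

This is a birth-death chain on three states, which satisfies detailed balance: π_1 · P_{12} = π_2 · P_{21} and π_2 · P_{23} = π_3 · P_{32}.
From π_1 · 1/9 = π_2 · 1/5: π_2/π_1 = (1/9)/(1/5) = 5/9.
From π_2 · 2/3 = π_3 · 2/5: π_3/π_2 = (2/3)/(2/5) = 5/3.
Take π_1 proportional to 1; then unnormalized π = (1, 5/9, 25/27). Normalize by dividing by the sum 67/27:
  π = (27/67, 15/67, 25/67).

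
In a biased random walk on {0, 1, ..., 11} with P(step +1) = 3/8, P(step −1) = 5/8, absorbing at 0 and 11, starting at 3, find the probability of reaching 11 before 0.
P(hit 11 before 0) = (1 − (5/3)^3) / (1 − (5/3)^11) = 321489/24325489

Let u_k denote P(reach 11 before 0 | start at k). Boundary: u_0 = 0, u_11 = 1. Recurrence: u_k = 3/8·u_{k+1} + 5/8·u_{k-1} for 1 ≤ k ≤ 10. Try u_k = A + B·r^k with r = q/p = (5/8)/(3/8) = 5/3. Substitution satisfies the recurrence; boundary conditions give:
  u_k = (1 − r^k) / (1 − r^N) = (1 − (5/3)^3) / (1 − (5/3)^11) = 321489/24325489.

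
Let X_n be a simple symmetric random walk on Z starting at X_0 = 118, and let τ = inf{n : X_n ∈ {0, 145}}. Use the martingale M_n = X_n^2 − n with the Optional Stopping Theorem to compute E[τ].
E[τ] = 3186

M_n = X_n^2 − n is a martingale (since E[X_{n+1}^2 | F_n] = X_n^2 + 1). By OST (τ has finite mean in a bounded region), E[M_τ] = E[M_0] = X_0^2 − 0 = 118^2 = 13924. Also E[M_τ] = E[X_τ^2] − E[τ]. The walk exits at 0 or 145, with P(hit 145 first) = 118/145, so E[X_τ^2] = 145^2 · 118/145 + 0 = 17110. Thus E[τ] = E[X_τ^2] − E[M_τ] = 17110 − 13924 = 3186 = 118(145 − 118) = 3186.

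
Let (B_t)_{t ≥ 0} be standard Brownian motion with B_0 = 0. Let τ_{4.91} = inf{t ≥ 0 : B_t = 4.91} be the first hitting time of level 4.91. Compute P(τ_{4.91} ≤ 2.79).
P(τ_{4.91} ≤ 2.79) = 2(1 − Φ(4.91/√2.79)) = 2(1 − Φ(2.9395)) ≈ 0.0033

By the reflection principle for standard BM, P(τ_b ≤ t) = 2 · P(B_t ≥ b). Since B_t ~ N(0, t), P(B_t ≥ 4.91) = 1 − Φ(4.91/√t) = 1 − Φ(4.91/√2.79) = 1 − Φ(2.9395) ≈ 0.00164. Doubling: P(τ_{4.91} ≤ 2.79) ≈ 2 · 0.00164 = 0.00328 ≈ 0.0033.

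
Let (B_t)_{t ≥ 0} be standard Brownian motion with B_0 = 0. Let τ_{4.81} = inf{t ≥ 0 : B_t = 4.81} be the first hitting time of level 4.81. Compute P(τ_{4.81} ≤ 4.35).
P(τ_{4.81} ≤ 4.35) = 2(1 − Φ(4.81/√4.35)) = 2(1 − Φ(2.3062)) ≈ 0.0211

By the reflection principle for standard BM, P(τ_b ≤ t) = 2 · P(B_t ≥ b). Since B_t ~ N(0, t), P(B_t ≥ 4.81) = 1 − Φ(4.81/√t) = 1 − Φ(4.81/√4.35) = 1 − Φ(2.3062) ≈ 0.01055. Doubling: P(τ_{4.81} ≤ 4.35) ≈ 2 · 0.01055 = 0.02110 ≈ 0.0211.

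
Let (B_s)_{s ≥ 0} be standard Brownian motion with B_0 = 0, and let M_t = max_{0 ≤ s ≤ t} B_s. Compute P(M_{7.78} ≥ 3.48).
P(M_{7.78} ≥ 3.48) = 2·P(B_{7.78} ≥ 3.48) = 2(1 − Φ(3.48/√7.78)) ≈ 0.2122

By the reflection principle for Brownian motion, P(M_t ≥ a) = 2 · P(B_t ≥ a) for a ≥ 0. Since B_t ~ N(0, t), P(B_t ≥ 3.48) = 1 − Φ(3.48/√t) = 1 − Φ(3.48/√7.78) = 1 − Φ(1.2476). So
  P(M_{7.78} ≥ 3.48) = 2(1 − Φ(1.2476)) ≈ 0.2122.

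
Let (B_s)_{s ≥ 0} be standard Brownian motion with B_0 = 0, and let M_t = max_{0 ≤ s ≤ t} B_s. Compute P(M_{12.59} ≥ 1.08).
P(M_{12.59} ≥ 1.08) = 2·P(B_{12.59} ≥ 1.08) = 2(1 − Φ(1.08/√12.59)) ≈ 0.7608

By the reflection principle for Brownian motion, P(M_t ≥ a) = 2 · P(B_t ≥ a) for a ≥ 0. Since B_t ~ N(0, t), P(B_t ≥ 1.08) = 1 − Φ(1.08/√t) = 1 − Φ(1.08/√12.59) = 1 − Φ(0.3044). So
  P(M_{12.59} ≥ 1.08) = 2(1 − Φ(0.3044)) ≈ 0.7608.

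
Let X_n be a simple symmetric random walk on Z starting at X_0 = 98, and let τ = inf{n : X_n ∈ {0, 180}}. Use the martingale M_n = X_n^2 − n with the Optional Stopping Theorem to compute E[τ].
E[τ] = 8036

M_n = X_n^2 − n is a martingale (since E[X_{n+1}^2 | F_n] = X_n^2 + 1). By OST (τ has finite mean in a bounded region), E[M_τ] = E[M_0] = X_0^2 − 0 = 98^2 = 9604. Also E[M_τ] = E[X_τ^2] − E[τ]. The walk exits at 0 or 180, with P(hit 180 first) = 98/180, so E[X_τ^2] = 180^2 · 98/180 + 0 = 17640. Thus E[τ] = E[X_τ^2] − E[M_τ] = 17640 − 9604 = 8036 = 98(180 − 98) = 8036.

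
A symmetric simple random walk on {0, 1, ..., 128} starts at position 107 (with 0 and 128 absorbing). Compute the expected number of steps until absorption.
E[τ | X_0 = 107] = 2247

Let v_k = E[τ | X_0 = k]. Boundary: v_0 = v_128 = 0. Recurrence: v_k = 1 + (v_{k-1} + v_{k+1})/2 for 1 ≤ k ≤ 127. The particular solution to v_k − (v_{k-1} + v_{k+1})/2 = 1 is v_k = −k^2. Adding homogeneous solution A + B k and matching boundaries gives v_k = k (128 − k). Substituting k = 107: v_107 = 107 · 21 = 2247.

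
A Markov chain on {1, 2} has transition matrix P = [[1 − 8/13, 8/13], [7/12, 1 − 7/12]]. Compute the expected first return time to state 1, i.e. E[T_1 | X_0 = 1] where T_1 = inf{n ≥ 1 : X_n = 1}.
E[T_1 | X_0 = 1] = 1/π_1 = 187/91

For an irreducible recurrent Markov chain with stationary distribution π, E[T_i | X_0 = i] = 1/π_i (Kac's formula). Here π_1 = (7/12)/(8/13 + 7/12) = (7/12)/(187/156) = 91/187, so E[T_1 | X_0 = 1] = 1/π_1 = (8/13 + 7/12)/(7/12) = (187/156)/(7/12) = 187/91.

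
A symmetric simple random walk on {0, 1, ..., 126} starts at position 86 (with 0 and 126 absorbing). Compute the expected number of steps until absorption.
E[τ | X_0 = 86] = 3440

Let v_k = E[τ | X_0 = k]. Boundary: v_0 = v_126 = 0. Recurrence: v_k = 1 + (v_{k-1} + v_{k+1})/2 for 1 ≤ k ≤ 125. The particular solution to v_k − (v_{k-1} + v_{k+1})/2 = 1 is v_k = −k^2. Adding homogeneous solution A + B k and matching boundaries gives v_k = k (126 − k). Substituting k = 86: v_86 = 86 · 40 = 3440.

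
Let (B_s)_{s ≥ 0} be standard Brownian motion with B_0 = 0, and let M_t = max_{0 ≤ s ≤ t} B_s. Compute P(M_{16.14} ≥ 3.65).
P(M_{16.14} ≥ 3.65) = 2·P(B_{16.14} ≥ 3.65) = 2(1 − Φ(3.65/√16.14)) ≈ 0.3636

By the reflection principle for Brownian motion, P(M_t ≥ a) = 2 · P(B_t ≥ a) for a ≥ 0. Since B_t ~ N(0, t), P(B_t ≥ 3.65) = 1 − Φ(3.65/√t) = 1 − Φ(3.65/√16.14) = 1 − Φ(0.9085). So
  P(M_{16.14} ≥ 3.65) = 2(1 − Φ(0.9085)) ≈ 0.3636.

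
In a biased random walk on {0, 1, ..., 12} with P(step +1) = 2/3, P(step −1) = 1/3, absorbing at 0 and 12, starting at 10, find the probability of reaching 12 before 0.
P(hit 12 before 0) = (1 − (1/2)^10) / (1 − (1/2)^12) = 1364/1365

Let u_k denote P(reach 12 before 0 | start at k). Boundary: u_0 = 0, u_12 = 1. Recurrence: u_k = 2/3·u_{k+1} + 1/3·u_{k-1} for 1 ≤ k ≤ 11. Try u_k = A + B·r^k with r = q/p = (1/3)/(2/3) = 1/2. Substitution satisfies the recurrence; boundary conditions give:
  u_k = (1 − r^k) / (1 − r^N) = (1 − (1/2)^10) / (1 − (1/2)^12) = 1364/1365.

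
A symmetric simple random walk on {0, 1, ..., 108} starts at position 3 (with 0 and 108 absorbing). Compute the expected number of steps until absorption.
E[τ | X_0 = 3] = 315

Let v_k = E[τ | X_0 = k]. Boundary: v_0 = v_108 = 0. Recurrence: v_k = 1 + (v_{k-1} + v_{k+1})/2 for 1 ≤ k ≤ 107. The particular solution to v_k − (v_{k-1} + v_{k+1})/2 = 1 is v_k = −k^2. Adding homogeneous solution A + B k and matching boundaries gives v_k = k (108 − k). Substituting k = 3: v_3 = 3 · 105 = 315.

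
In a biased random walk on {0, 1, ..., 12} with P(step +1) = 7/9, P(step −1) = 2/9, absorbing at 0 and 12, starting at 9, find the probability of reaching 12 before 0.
P(hit 12 before 0) = (1 − (2/7)^9) / (1 − (2/7)^12) = 41316751/41317263

Let u_k denote P(reach 12 before 0 | start at k). Boundary: u_0 = 0, u_12 = 1. Recurrence: u_k = 7/9·u_{k+1} + 2/9·u_{k-1} for 1 ≤ k ≤ 11. Try u_k = A + B·r^k with r = q/p = (2/9)/(7/9) = 2/7. Substitution satisfies the recurrence; boundary conditions give:
  u_k = (1 − r^k) / (1 − r^N) = (1 − (2/7)^9) / (1 − (2/7)^12) = 41316751/41317263.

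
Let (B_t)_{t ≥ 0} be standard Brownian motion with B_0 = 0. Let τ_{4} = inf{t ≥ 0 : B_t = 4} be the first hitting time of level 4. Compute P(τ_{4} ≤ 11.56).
P(τ_{4} ≤ 11.56) = 2(1 − Φ(4/√11.56)) = 2(1 − Φ(1.1765)) ≈ 0.2394

By the reflection principle for standard BM, P(τ_b ≤ t) = 2 · P(B_t ≥ b). Since B_t ~ N(0, t), P(B_t ≥ 4) = 1 − Φ(4/√t) = 1 − Φ(4/√11.56) = 1 − Φ(1.1765) ≈ 0.11970. Doubling: P(τ_{4} ≤ 11.56) ≈ 2 · 0.11970 = 0.23940 ≈ 0.2394.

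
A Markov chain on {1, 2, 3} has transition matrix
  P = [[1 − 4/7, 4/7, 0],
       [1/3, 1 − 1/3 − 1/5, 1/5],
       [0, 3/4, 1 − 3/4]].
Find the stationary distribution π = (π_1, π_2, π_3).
π = (35/111, 20/37, 16/111)

This is a birth-death chain on three states, which satisfies detailed balance: π_1 · P_{12} = π_2 · P_{21} and π_2 · P_{23} = π_3 · P_{32}.
From π_1 · 4/7 = π_2 · 1/3: π_2/π_1 = (4/7)/(1/3) = 12/7.
From π_2 · 1/5 = π_3 · 3/4: π_3/π_2 = (1/5)/(3/4) = 4/15.
Take π_1 proportional to 1; then unnormalized π = (1, 12/7, 16/35). Normalize by dividing by the sum 111/35:
  π = (35/111, 20/37, 16/111).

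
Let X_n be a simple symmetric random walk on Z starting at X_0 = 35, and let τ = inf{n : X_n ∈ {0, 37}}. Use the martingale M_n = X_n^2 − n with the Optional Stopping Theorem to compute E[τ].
E[τ] = 70

M_n = X_n^2 − n is a martingale (since E[X_{n+1}^2 | F_n] = X_n^2 + 1). By OST (τ has finite mean in a bounded region), E[M_τ] = E[M_0] = X_0^2 − 0 = 35^2 = 1225. Also E[M_τ] = E[X_τ^2] − E[τ]. The walk exits at 0 or 37, with P(hit 37 first) = 35/37, so E[X_τ^2] = 37^2 · 35/37 + 0 = 1295. Thus E[τ] = E[X_τ^2] − E[M_τ] = 1295 − 1225 = 70 = 35(37 − 35) = 70.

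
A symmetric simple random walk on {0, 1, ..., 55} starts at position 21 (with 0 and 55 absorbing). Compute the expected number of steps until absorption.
E[τ | X_0 = 21] = 714

Let v_k = E[τ | X_0 = k]. Boundary: v_0 = v_55 = 0. Recurrence: v_k = 1 + (v_{k-1} + v_{k+1})/2 for 1 ≤ k ≤ 54. The particular solution to v_k − (v_{k-1} + v_{k+1})/2 = 1 is v_k = −k^2. Adding homogeneous solution A + B k and matching boundaries gives v_k = k (55 − k). Substituting k = 21: v_21 = 21 · 34 = 714.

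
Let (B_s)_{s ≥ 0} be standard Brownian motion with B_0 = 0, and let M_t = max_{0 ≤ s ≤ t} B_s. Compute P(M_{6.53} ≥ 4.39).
P(M_{6.53} ≥ 4.39) = 2·P(B_{6.53} ≥ 4.39) = 2(1 − Φ(4.39/√6.53)) ≈ 0.0858

By the reflection principle for Brownian motion, P(M_t ≥ a) = 2 · P(B_t ≥ a) for a ≥ 0. Since B_t ~ N(0, t), P(B_t ≥ 4.39) = 1 − Φ(4.39/√t) = 1 − Φ(4.39/√6.53) = 1 − Φ(1.7179). So
  P(M_{6.53} ≥ 4.39) = 2(1 − Φ(1.7179)) ≈ 0.0858.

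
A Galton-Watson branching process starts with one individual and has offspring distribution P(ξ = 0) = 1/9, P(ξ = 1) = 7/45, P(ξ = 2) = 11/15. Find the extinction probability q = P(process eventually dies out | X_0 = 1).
q = 5/33

The pgf is f(s) = 1/9 + 7/45·s + 11/15·s². The extinction probability q is the smallest fixed point of f in [0, 1]. Setting s = f(s):
  11/15·s² + (7/45 − 1)·s + 1/9 = 0
  11/15·s² − (1/9 + 11/15)·s + 1/9 = 0
which factors as (s − 1)·(11/15·s − 1/9) = 0, giving roots s = 1 and s = (1/9)/(11/15) = 5/33.
Mean offspring μ = 7/45 + 2·11/15 = 73/45 > 1 (supercritical), so q < 1. The extinction probability is the smaller root: q = (1/9)/(11/15) = 5/33.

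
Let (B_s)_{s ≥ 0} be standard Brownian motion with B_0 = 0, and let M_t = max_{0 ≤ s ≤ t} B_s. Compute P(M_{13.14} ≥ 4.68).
P(M_{13.14} ≥ 4.68) = 2·P(B_{13.14} ≥ 4.68) = 2(1 − Φ(4.68/√13.14)) ≈ 0.1967

By the reflection principle for Brownian motion, P(M_t ≥ a) = 2 · P(B_t ≥ a) for a ≥ 0. Since B_t ~ N(0, t), P(B_t ≥ 4.68) = 1 − Φ(4.68/√t) = 1 − Φ(4.68/√13.14) = 1 − Φ(1.2911). So
  P(M_{13.14} ≥ 4.68) = 2(1 − Φ(1.2911)) ≈ 0.1967.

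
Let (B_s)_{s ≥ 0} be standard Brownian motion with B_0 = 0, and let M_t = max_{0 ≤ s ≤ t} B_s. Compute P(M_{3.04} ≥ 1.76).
P(M_{3.04} ≥ 1.76) = 2·P(B_{3.04} ≥ 1.76) = 2(1 − Φ(1.76/√3.04)) ≈ 0.3128

By the reflection principle for Brownian motion, P(M_t ≥ a) = 2 · P(B_t ≥ a) for a ≥ 0. Since B_t ~ N(0, t), P(B_t ≥ 1.76) = 1 − Φ(1.76/√t) = 1 − Φ(1.76/√3.04) = 1 − Φ(1.0094). So
  P(M_{3.04} ≥ 1.76) = 2(1 − Φ(1.0094)) ≈ 0.3128.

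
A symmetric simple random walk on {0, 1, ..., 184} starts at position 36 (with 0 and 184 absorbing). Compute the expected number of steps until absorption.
E[τ | X_0 = 36] = 5328

Let v_k = E[τ | X_0 = k]. Boundary: v_0 = v_184 = 0. Recurrence: v_k = 1 + (v_{k-1} + v_{k+1})/2 for 1 ≤ k ≤ 183. The particular solution to v_k − (v_{k-1} + v_{k+1})/2 = 1 is v_k = −k^2. Adding homogeneous solution A + B k and matching boundaries gives v_k = k (184 − k). Substituting k = 36: v_36 = 36 · 148 = 5328.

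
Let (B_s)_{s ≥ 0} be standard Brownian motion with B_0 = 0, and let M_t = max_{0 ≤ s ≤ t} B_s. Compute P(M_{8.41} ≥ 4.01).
P(M_{8.41} ≥ 4.01) = 2·P(B_{8.41} ≥ 4.01) = 2(1 − Φ(4.01/√8.41)) ≈ 0.1667

By the reflection principle for Brownian motion, P(M_t ≥ a) = 2 · P(B_t ≥ a) for a ≥ 0. Since B_t ~ N(0, t), P(B_t ≥ 4.01) = 1 − Φ(4.01/√t) = 1 − Φ(4.01/√8.41) = 1 − Φ(1.3828). So
  P(M_{8.41} ≥ 4.01) = 2(1 − Φ(1.3828)) ≈ 0.1667.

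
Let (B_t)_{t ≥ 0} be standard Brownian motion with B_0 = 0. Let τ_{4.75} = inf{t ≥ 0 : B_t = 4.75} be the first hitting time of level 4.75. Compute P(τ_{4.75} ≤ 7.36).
P(τ_{4.75} ≤ 7.36) = 2(1 − Φ(4.75/√7.36)) = 2(1 − Φ(1.7509)) ≈ 0.0800

By the reflection principle for standard BM, P(τ_b ≤ t) = 2 · P(B_t ≥ b). Since B_t ~ N(0, t), P(B_t ≥ 4.75) = 1 − Φ(4.75/√t) = 1 − Φ(4.75/√7.36) = 1 − Φ(1.7509) ≈ 0.03998. Doubling: P(τ_{4.75} ≤ 7.36) ≈ 2 · 0.03998 = 0.07996 ≈ 0.0800.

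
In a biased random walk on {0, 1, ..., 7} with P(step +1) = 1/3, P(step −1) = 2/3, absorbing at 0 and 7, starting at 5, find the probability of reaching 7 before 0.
P(hit 7 before 0) = (1 − (2)^5) / (1 − (2)^7) = 31/127

Let u_k denote P(reach 7 before 0 | start at k). Boundary: u_0 = 0, u_7 = 1. Recurrence: u_k = 1/3·u_{k+1} + 2/3·u_{k-1} for 1 ≤ k ≤ 6. Try u_k = A + B·r^k with r = q/p = (2/3)/(1/3) = 2. Substitution satisfies the recurrence; boundary conditions give:
  u_k = (1 − r^k) / (1 − r^N) = (1 − (2)^5) / (1 − (2)^7) = 31/127.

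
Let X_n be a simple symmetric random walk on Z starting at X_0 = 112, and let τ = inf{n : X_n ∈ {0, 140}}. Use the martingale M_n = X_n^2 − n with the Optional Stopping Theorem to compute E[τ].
E[τ] = 3136

M_n = X_n^2 − n is a martingale (since E[X_{n+1}^2 | F_n] = X_n^2 + 1). By OST (τ has finite mean in a bounded region), E[M_τ] = E[M_0] = X_0^2 − 0 = 112^2 = 12544. Also E[M_τ] = E[X_τ^2] − E[τ]. The walk exits at 0 or 140, with P(hit 140 first) = 112/140, so E[X_τ^2] = 140^2 · 112/140 + 0 = 15680. Thus E[τ] = E[X_τ^2] − E[M_τ] = 15680 − 12544 = 3136 = 112(140 − 112) = 3136.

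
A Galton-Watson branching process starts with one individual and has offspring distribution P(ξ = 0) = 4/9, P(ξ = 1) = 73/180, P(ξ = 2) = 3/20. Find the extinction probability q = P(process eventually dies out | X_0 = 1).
q = 1

Mean offspring μ = 0·4/9 + 1·73/180 + 2·3/20 = 127/180 ≤ 1. For μ ≤ 1 with offspring not concentrated at 1, the Galton-Watson process goes extinct almost surely, so q = 1.
(Algebraic check: The pgf is f(s) = 4/9 + 73/180·s + 3/20·s². The extinction probability q is the smallest fixed point of f in [0, 1]. Setting s = f(s):
  3/20·s² + (73/180 − 1)·s + 4/9 = 0
  3/20·s² − (4/9 + 3/20)·s + 4/9 = 0
which factors as (s − 1)·(3/20·s − 4/9) = 0, giving roots s = 1 and s = (4/9)/(3/20) = 80/27. Since 80/27 ≥ 1, the smallest root in [0, 1] is s = 1.)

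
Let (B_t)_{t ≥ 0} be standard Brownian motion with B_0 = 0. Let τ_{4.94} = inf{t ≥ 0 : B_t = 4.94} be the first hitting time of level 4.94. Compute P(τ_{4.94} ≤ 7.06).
P(τ_{4.94} ≤ 7.06) = 2(1 − Φ(4.94/√7.06)) = 2(1 − Φ(1.8592)) ≈ 0.0630

By the reflection principle for standard BM, P(τ_b ≤ t) = 2 · P(B_t ≥ b). Since B_t ~ N(0, t), P(B_t ≥ 4.94) = 1 − Φ(4.94/√t) = 1 − Φ(4.94/√7.06) = 1 − Φ(1.8592) ≈ 0.03150. Doubling: P(τ_{4.94} ≤ 7.06) ≈ 2 · 0.03150 = 0.06300 ≈ 0.0630.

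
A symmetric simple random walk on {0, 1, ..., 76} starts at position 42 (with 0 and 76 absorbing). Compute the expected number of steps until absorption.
E[τ | X_0 = 42] = 1428

Let v_k = E[τ | X_0 = k]. Boundary: v_0 = v_76 = 0. Recurrence: v_k = 1 + (v_{k-1} + v_{k+1})/2 for 1 ≤ k ≤ 75. The particular solution to v_k − (v_{k-1} + v_{k+1})/2 = 1 is v_k = −k^2. Adding homogeneous solution A + B k and matching boundaries gives v_k = k (76 − k). Substituting k = 42: v_42 = 42 · 34 = 1428.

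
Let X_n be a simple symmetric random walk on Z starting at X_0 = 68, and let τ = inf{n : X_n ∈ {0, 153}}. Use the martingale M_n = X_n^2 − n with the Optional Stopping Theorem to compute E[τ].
E[τ] = 5780

M_n = X_n^2 − n is a martingale (since E[X_{n+1}^2 | F_n] = X_n^2 + 1). By OST (τ has finite mean in a bounded region), E[M_τ] = E[M_0] = X_0^2 − 0 = 68^2 = 4624. Also E[M_τ] = E[X_τ^2] − E[τ]. The walk exits at 0 or 153, with P(hit 153 first) = 68/153, so E[X_τ^2] = 153^2 · 68/153 + 0 = 10404. Thus E[τ] = E[X_τ^2] − E[M_τ] = 10404 − 4624 = 5780 = 68(153 − 68) = 5780.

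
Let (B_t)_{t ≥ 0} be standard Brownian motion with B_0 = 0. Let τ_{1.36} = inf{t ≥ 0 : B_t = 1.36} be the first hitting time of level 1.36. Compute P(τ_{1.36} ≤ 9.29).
P(τ_{1.36} ≤ 9.29) = 2(1 − Φ(1.36/√9.29)) = 2(1 − Φ(0.4462)) ≈ 0.6555

By the reflection principle for standard BM, P(τ_b ≤ t) = 2 · P(B_t ≥ b). Since B_t ~ N(0, t), P(B_t ≥ 1.36) = 1 − Φ(1.36/√t) = 1 − Φ(1.36/√9.29) = 1 − Φ(0.4462) ≈ 0.32773. Doubling: P(τ_{1.36} ≤ 9.29) ≈ 2 · 0.32773 = 0.65546 ≈ 0.6555.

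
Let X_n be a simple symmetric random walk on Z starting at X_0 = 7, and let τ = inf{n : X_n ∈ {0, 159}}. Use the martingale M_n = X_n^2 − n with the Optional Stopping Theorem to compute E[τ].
E[τ] = 1064

M_n = X_n^2 − n is a martingale (since E[X_{n+1}^2 | F_n] = X_n^2 + 1). By OST (τ has finite mean in a bounded region), E[M_τ] = E[M_0] = X_0^2 − 0 = 7^2 = 49. Also E[M_τ] = E[X_τ^2] − E[τ]. The walk exits at 0 or 159, with P(hit 159 first) = 7/159, so E[X_τ^2] = 159^2 · 7/159 + 0 = 1113. Thus E[τ] = E[X_τ^2] − E[M_τ] = 1113 − 49 = 1064 = 7(159 − 7) = 1064.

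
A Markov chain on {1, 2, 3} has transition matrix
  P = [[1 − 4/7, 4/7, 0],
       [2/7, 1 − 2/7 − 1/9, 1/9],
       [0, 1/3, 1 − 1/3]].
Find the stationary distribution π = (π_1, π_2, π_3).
π = (3/11, 6/11, 2/11)

This is a birth-death chain on three states, which satisfies detailed balance: π_1 · P_{12} = π_2 · P_{21} and π_2 · P_{23} = π_3 · P_{32}.
From π_1 · 4/7 = π_2 · 2/7: π_2/π_1 = (4/7)/(2/7) = 2.
From π_2 · 1/9 = π_3 · 1/3: π_3/π_2 = (1/9)/(1/3) = 1/3.
Take π_1 proportional to 1; then unnormalized π = (1, 2, 2/3). Normalize by dividing by the sum 11/3:
  π = (3/11, 6/11, 2/11).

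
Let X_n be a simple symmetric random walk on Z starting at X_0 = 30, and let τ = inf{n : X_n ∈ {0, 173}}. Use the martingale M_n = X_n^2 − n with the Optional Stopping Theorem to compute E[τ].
E[τ] = 4290

M_n = X_n^2 − n is a martingale (since E[X_{n+1}^2 | F_n] = X_n^2 + 1). By OST (τ has finite mean in a bounded region), E[M_τ] = E[M_0] = X_0^2 − 0 = 30^2 = 900. Also E[M_τ] = E[X_τ^2] − E[τ]. The walk exits at 0 or 173, with P(hit 173 first) = 30/173, so E[X_τ^2] = 173^2 · 30/173 + 0 = 5190. Thus E[τ] = E[X_τ^2] − E[M_τ] = 5190 − 900 = 4290 = 30(173 − 30) = 4290.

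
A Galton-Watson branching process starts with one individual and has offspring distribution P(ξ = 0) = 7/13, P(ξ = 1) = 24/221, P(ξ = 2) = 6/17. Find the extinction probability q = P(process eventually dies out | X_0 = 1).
q = 1

Mean offspring μ = 0·7/13 + 1·24/221 + 2·6/17 = 180/221 ≤ 1. For μ ≤ 1 with offspring not concentrated at 1, the Galton-Watson process goes extinct almost surely, so q = 1.
(Algebraic check: The pgf is f(s) = 7/13 + 24/221·s + 6/17·s². The extinction probability q is the smallest fixed point of f in [0, 1]. Setting s = f(s):
  6/17·s² + (24/221 − 1)·s + 7/13 = 0
  6/17·s² − (7/13 + 6/17)·s + 7/13 = 0
which factors as (s − 1)·(6/17·s − 7/13) = 0, giving roots s = 1 and s = (7/13)/(6/17) = 119/78. Since 119/78 ≥ 1, the smallest root in [0, 1] is s = 1.)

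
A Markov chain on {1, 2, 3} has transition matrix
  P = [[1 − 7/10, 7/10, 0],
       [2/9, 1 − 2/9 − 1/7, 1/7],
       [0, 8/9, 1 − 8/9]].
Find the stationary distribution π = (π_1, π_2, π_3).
π = (32/149, 504/745, 81/745)

This is a birth-death chain on three states, which satisfies detailed balance: π_1 · P_{12} = π_2 · P_{21} and π_2 · P_{23} = π_3 · P_{32}.
From π_1 · 7/10 = π_2 · 2/9: π_2/π_1 = (7/10)/(2/9) = 63/20.
From π_2 · 1/7 = π_3 · 8/9: π_3/π_2 = (1/7)/(8/9) = 9/56.
Take π_1 proportional to 1; then unnormalized π = (1, 63/20, 81/160). Normalize by dividing by the sum 149/32:
  π = (32/149, 504/745, 81/745).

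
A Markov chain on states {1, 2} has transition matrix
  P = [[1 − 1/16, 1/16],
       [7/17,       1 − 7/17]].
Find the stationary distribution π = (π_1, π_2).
π_1 = 112/129, π_2 = 17/129

Solve πP = π with π_1 + π_2 = 1. From πP = π: π_1 · (1 − 1/16) + π_2 · 7/17 = π_1 ⇒ π_2 · 7/17 = π_1 · 1/16 ⇒ π_2/π_1 = (1/16)/(7/17) = 17/112. Together with π_1 + π_2 = 1:
  π_1 = (7/17)/(1/16 + 7/17) = (7/17)/(129/272) = 112/129,
  π_2 = (1/16)/(1/16 + 7/17) = (1/16)/(129/272) = 17/129.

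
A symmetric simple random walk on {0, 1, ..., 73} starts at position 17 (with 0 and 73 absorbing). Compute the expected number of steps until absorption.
E[τ | X_0 = 17] = 952

Let v_k = E[τ | X_0 = k]. Boundary: v_0 = v_73 = 0. Recurrence: v_k = 1 + (v_{k-1} + v_{k+1})/2 for 1 ≤ k ≤ 72. The particular solution to v_k − (v_{k-1} + v_{k+1})/2 = 1 is v_k = −k^2. Adding homogeneous solution A + B k and matching boundaries gives v_k = k (73 − k). Substituting k = 17: v_17 = 17 · 56 = 952.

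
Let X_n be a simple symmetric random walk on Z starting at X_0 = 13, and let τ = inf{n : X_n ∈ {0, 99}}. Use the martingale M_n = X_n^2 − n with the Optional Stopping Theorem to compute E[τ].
E[τ] = 1118

M_n = X_n^2 − n is a martingale (since E[X_{n+1}^2 | F_n] = X_n^2 + 1). By OST (τ has finite mean in a bounded region), E[M_τ] = E[M_0] = X_0^2 − 0 = 13^2 = 169. Also E[M_τ] = E[X_τ^2] − E[τ]. The walk exits at 0 or 99, with P(hit 99 first) = 13/99, so E[X_τ^2] = 99^2 · 13/99 + 0 = 1287. Thus E[τ] = E[X_τ^2] − E[M_τ] = 1287 − 169 = 1118 = 13(99 − 13) = 1118.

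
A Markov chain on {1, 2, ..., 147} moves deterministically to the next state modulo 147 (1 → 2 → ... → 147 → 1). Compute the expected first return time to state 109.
E[T_109 | X_0 = 109] = 147

The chain cycles deterministically, so starting at state 109 it returns in exactly 147 steps. Equivalently, the stationary distribution is uniform π_j = 1/147 for every state j, so by Kac's formula E[T_109] = 1/π_109 = 147.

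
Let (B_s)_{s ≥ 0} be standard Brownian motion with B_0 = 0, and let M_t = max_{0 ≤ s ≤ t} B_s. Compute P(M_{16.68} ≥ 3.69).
P(M_{16.68} ≥ 3.69) = 2·P(B_{16.68} ≥ 3.69) = 2(1 − Φ(3.69/√16.68)) ≈ 0.3663

By the reflection principle for Brownian motion, P(M_t ≥ a) = 2 · P(B_t ≥ a) for a ≥ 0. Since B_t ~ N(0, t), P(B_t ≥ 3.69) = 1 − Φ(3.69/√t) = 1 − Φ(3.69/√16.68) = 1 − Φ(0.9035). So
  P(M_{16.68} ≥ 3.69) = 2(1 − Φ(0.9035)) ≈ 0.3663.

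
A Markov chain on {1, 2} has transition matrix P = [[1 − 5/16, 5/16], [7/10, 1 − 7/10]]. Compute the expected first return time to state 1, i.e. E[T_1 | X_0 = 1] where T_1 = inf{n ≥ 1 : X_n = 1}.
E[T_1 | X_0 = 1] = 1/π_1 = 81/56

For an irreducible recurrent Markov chain with stationary distribution π, E[T_i | X_0 = i] = 1/π_i (Kac's formula). Here π_1 = (7/10)/(5/16 + 7/10) = (7/10)/(81/80) = 56/81, so E[T_1 | X_0 = 1] = 1/π_1 = (5/16 + 7/10)/(7/10) = (81/80)/(7/10) = 81/56.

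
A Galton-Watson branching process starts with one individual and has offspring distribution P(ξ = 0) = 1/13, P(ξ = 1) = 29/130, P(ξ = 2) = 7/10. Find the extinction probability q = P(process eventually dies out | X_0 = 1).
q = 10/91

The pgf is f(s) = 1/13 + 29/130·s + 7/10·s². The extinction probability q is the smallest fixed point of f in [0, 1]. Setting s = f(s):
  7/10·s² + (29/130 − 1)·s + 1/13 = 0
  7/10·s² − (1/13 + 7/10)·s + 1/13 = 0
which factors as (s − 1)·(7/10·s − 1/13) = 0, giving roots s = 1 and s = (1/13)/(7/10) = 10/91.
Mean offspring μ = 29/130 + 2·7/10 = 211/130 > 1 (supercritical), so q < 1. The extinction probability is the smaller root: q = (1/13)/(7/10) = 10/91.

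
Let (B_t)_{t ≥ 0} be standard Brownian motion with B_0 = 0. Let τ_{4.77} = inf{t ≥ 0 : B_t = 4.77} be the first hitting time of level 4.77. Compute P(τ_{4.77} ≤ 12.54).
P(τ_{4.77} ≤ 12.54) = 2(1 − Φ(4.77/√12.54)) = 2(1 − Φ(1.3470)) ≈ 0.1780

By the reflection principle for standard BM, P(τ_b ≤ t) = 2 · P(B_t ≥ b). Since B_t ~ N(0, t), P(B_t ≥ 4.77) = 1 − Φ(4.77/√t) = 1 − Φ(4.77/√12.54) = 1 − Φ(1.3470) ≈ 0.08899. Doubling: P(τ_{4.77} ≤ 12.54) ≈ 2 · 0.08899 = 0.17798 ≈ 0.1780.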